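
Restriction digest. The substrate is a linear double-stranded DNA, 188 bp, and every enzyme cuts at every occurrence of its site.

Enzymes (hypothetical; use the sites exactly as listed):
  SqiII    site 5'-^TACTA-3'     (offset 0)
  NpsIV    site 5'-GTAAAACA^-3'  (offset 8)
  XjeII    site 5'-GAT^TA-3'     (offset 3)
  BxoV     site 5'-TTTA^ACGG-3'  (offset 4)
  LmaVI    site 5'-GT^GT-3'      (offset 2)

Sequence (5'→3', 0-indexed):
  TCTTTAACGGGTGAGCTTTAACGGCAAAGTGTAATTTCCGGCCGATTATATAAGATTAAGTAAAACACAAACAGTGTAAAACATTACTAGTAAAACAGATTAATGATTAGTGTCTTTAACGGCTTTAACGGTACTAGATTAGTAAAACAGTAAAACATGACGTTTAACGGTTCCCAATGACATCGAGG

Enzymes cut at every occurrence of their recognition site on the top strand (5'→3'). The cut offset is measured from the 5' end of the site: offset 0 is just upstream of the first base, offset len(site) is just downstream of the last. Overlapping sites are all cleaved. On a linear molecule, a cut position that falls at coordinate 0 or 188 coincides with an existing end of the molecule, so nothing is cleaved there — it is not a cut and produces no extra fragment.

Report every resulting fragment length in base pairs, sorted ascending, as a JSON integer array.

Scan for sites:
  SqiII (TACTA, off=0): starts [84, 131] → cuts [84, 131]
  NpsIV (GTAAAACA, off=8): starts [59, 75, 89, 141, 149] → cuts [67, 83, 97, 149, 157]
  XjeII (GATTA, off=3): starts [43, 53, 97, 104, 136] → cuts [46, 56, 100, 107, 139]
  BxoV (TTTAACGG, off=4): starts [2, 16, 114, 123, 162] → cuts [6, 20, 118, 127, 166]
  LmaVI (GTGT, off=2): starts [28, 73, 109] → cuts [30, 75, 111]

All cut coordinates (distinct, sorted): [6, 20, 30, 46, 56, 67, 75, 83, 84, 97, 100, 107, 111, 118, 127, 131, 139, 149, 157, 166]

Fragments:
  [0,6): 6 bp
  [6,20): 14 bp
  [20,30): 10 bp
  [30,46): 16 bp
  [46,56): 10 bp
  [56,67): 11 bp
  [67,75): 8 bp
  [75,83): 8 bp
  [83,84): 1 bp
  [84,97): 13 bp
  [97,100): 3 bp
  [100,107): 7 bp
  [107,111): 4 bp
  [111,118): 7 bp
  [118,127): 9 bp
  [127,131): 4 bp
  [131,139): 8 bp
  [139,149): 10 bp
  [149,157): 8 bp
  [157,166): 9 bp
  [166,188): 22 bp

[1,3,4,4,6,7,7,8,8,8,8,9,9,10,10,10,11,13,14,16,22]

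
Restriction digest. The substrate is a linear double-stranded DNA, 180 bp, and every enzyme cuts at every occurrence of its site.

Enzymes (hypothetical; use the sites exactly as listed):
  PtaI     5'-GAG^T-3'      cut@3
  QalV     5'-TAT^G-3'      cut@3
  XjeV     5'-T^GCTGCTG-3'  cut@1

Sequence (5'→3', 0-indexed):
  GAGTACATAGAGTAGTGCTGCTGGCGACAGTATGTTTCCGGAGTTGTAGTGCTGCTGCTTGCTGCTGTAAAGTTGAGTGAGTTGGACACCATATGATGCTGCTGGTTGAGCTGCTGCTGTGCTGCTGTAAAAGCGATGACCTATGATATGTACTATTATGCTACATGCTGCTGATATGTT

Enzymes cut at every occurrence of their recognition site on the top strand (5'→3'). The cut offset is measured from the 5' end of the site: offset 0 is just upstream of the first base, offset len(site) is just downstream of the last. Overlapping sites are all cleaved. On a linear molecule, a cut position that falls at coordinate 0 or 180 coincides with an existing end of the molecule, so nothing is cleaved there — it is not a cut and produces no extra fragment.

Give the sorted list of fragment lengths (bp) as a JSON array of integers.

[3,3,3,4,4,5,7,7,8,9,10,10,10,11,13,15,17,17,24]

Per-enzyme occurrences:
  PtaI GAGT/3: at [0, 9, 40, 74, 78] ⇒ [3, 12, 43, 77, 81]
  QalV TATG/3: at [30, 91, 141, 146, 156, 174] ⇒ [33, 94, 144, 149, 159, 177]
  XjeV TGCTGCTG/1: at [15, 49, 59, 96, 111, 119, 165] ⇒ [16, 50, 60, 97, 112, 120, 166]

All cut coordinates (distinct, sorted): [3, 12, 16, 33, 43, 50, 60, 77, 81, 94, 97, 112, 120, 144, 149, 159, 166, 177]

Fragment lengths:
  [0,3): 3 bp
  [3,12): 9 bp
  [12,16): 4 bp
  [16,33): 17 bp
  [33,43): 10 bp
  [43,50): 7 bp
  [50,60): 10 bp
  [60,77): 17 bp
  [77,81): 4 bp
  [81,94): 13 bp
  [94,97): 3 bp
  [97,112): 15 bp
  [112,120): 8 bp
  [120,144): 24 bp
  [144,149): 5 bp
  [149,159): 10 bp
  [159,166): 7 bp
  [166,177): 11 bp
  [177,180): 3 bp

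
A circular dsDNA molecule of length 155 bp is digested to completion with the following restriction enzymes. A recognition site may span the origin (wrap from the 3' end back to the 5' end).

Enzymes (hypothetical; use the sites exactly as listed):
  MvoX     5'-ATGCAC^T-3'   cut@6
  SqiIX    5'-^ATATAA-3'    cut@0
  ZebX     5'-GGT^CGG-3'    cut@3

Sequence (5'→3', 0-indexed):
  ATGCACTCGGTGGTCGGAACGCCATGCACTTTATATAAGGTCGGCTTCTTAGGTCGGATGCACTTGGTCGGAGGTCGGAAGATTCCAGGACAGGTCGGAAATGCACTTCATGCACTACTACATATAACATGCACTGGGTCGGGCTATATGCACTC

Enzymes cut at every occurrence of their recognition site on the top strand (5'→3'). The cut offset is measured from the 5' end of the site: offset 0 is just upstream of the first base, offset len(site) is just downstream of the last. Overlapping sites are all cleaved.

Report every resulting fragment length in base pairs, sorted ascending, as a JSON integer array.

Scan for sites:
  MvoX (ATGCACT, off=6): starts [0, 23, 57, 100, 109, 128, 147] → cuts [6, 29, 63, 106, 115, 134, 153]
  SqiIX (ATATAA, off=0): starts [32, 121] → cuts [32, 121]
  ZebX (GGTCGG, off=3): starts [11, 38, 51, 65, 72, 92, 136] → cuts [14, 41, 54, 68, 75, 95, 139]

All cut coordinates (distinct, sorted): [6, 14, 29, 32, 41, 54, 63, 68, 75, 95, 106, 115, 121, 134, 139, 153]

Fragment lengths:
  6→14: 8 bp
  14→29: 15 bp
  29→32: 3 bp
  32→41: 9 bp
  41→54: 13 bp
  54→63: 9 bp
  63→68: 5 bp
  68→75: 7 bp
  75→95: 20 bp
  95→106: 11 bp
  106→115: 9 bp
  115→121: 6 bp
  121→134: 13 bp
  134→139: 5 bp
  139→153: 14 bp
  153→6 (wrap): 155-153+6 = 8 bp

[3,5,5,6,7,8,8,9,9,9,11,13,13,14,15,20]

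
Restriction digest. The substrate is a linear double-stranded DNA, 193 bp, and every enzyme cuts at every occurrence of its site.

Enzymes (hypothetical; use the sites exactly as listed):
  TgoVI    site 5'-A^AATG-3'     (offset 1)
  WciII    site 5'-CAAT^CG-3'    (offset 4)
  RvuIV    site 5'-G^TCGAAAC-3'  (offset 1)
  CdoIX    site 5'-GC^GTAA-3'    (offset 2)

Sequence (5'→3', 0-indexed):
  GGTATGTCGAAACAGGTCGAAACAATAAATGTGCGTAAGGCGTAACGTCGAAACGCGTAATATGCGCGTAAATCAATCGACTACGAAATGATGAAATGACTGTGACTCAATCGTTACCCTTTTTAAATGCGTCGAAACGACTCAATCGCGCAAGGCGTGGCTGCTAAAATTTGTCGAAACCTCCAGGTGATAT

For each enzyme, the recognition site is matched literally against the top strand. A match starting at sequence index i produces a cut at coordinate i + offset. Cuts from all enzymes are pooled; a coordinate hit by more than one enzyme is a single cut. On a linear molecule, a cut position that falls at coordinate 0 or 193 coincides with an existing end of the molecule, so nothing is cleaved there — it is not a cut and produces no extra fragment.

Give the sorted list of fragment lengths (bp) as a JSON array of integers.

Scan for sites:
  TgoVI AAATG/1: at [26, 85, 93, 124] ⇒ [27, 86, 94, 125]
  WciII CAATCG/4: at [73, 107, 142] ⇒ [77, 111, 146]
  RvuIV GTCGAAAC/1: at [5, 15, 46, 130, 172] ⇒ [6, 16, 47, 131, 173]
  CdoIX GCGTAA/2: at [32, 39, 54, 65] ⇒ [34, 41, 56, 67]

Pooled cuts: [6, 16, 27, 34, 41, 47, 56, 67, 77, 86, 94, 111, 125, 131, 146, 173]

Fragment lengths:
  [0,6): 6 bp
  [6,16): 10 bp
  [16,27): 11 bp
  [27,34): 7 bp
  [34,41): 7 bp
  [41,47): 6 bp
  [47,56): 9 bp
  [56,67): 11 bp
  [67,77): 10 bp
  [77,86): 9 bp
  [86,94): 8 bp
  [94,111): 17 bp
  [111,125): 14 bp
  [125,131): 6 bp
  [131,146): 15 bp
  [146,173): 27 bp
  [173,193): 20 bp

[6,6,6,7,7,8,9,9,10,10,11,11,14,15,17,20,27]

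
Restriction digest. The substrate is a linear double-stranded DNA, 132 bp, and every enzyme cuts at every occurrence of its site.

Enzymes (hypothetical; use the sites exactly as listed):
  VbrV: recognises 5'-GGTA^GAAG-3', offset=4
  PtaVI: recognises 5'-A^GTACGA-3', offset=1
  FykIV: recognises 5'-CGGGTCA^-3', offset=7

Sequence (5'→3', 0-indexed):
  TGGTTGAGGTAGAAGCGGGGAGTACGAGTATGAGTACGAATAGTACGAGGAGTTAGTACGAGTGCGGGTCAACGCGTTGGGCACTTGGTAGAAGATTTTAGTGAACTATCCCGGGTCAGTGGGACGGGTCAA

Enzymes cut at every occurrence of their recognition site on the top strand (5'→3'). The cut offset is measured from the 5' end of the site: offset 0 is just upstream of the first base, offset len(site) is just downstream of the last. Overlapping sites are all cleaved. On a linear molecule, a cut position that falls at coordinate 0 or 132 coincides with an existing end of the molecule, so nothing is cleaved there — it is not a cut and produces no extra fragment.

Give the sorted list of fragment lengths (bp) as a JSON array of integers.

Per-enzyme occurrences:
  VbrV GGTAGAAG/4: at [7, 86] ⇒ [11, 90]
  PtaVI AGTACGA/1: at [20, 32, 41, 54] ⇒ [21, 33, 42, 55]
  FykIV CGGGTCA/7: at [64, 111, 124] ⇒ [71, 118, 131]

Pooled cuts: [11, 21, 33, 42, 55, 71, 90, 118, 131]

Fragment lengths:
  [0,11): 11 bp
  [11,21): 10 bp
  [21,33): 12 bp
  [33,42): 9 bp
  [42,55): 13 bp
  [55,71): 16 bp
  [71,90): 19 bp
  [90,118): 28 bp
  [118,131): 13 bp
  [131,132): 1 bp

[1,9,10,11,12,13,13,16,19,28]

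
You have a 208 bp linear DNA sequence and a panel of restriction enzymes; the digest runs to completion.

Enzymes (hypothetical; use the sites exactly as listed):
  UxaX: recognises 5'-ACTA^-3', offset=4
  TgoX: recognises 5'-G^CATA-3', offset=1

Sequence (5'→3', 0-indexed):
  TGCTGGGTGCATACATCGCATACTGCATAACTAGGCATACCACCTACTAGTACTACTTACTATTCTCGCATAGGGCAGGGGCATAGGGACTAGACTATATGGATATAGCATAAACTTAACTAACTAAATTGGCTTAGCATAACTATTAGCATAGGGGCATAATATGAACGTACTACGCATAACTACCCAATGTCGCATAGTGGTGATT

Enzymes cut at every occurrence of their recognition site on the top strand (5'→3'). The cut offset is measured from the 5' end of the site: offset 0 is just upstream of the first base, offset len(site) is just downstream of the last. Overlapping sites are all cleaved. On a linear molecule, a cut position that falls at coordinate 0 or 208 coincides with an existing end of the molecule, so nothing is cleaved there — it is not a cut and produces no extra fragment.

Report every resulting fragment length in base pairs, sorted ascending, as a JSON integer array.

Site scan:
  UxaX (ACTA, off=4): starts [29, 45, 51, 58, 88, 93, 118, 122, 141, 171, 181] → cuts [33, 49, 55, 62, 92, 97, 122, 126, 145, 175, 185]
  TgoX (GCATA, off=1): starts [8, 17, 24, 34, 67, 80, 107, 136, 148, 156, 176, 194] → cuts [9, 18, 25, 35, 68, 81, 108, 137, 149, 157, 177, 195]

Pooled cuts: [9, 18, 25, 33, 35, 49, 55, 62, 68, 81, 92, 97, 108, 122, 126, 137, 145, 149, 157, 175, 177, 185, 195]

Fragment lengths:
  [0,9): 9 bp
  [9,18): 9 bp
  [18,25): 7 bp
  [25,33): 8 bp
  [33,35): 2 bp
  [35,49): 14 bp
  [49,55): 6 bp
  [55,62): 7 bp
  [62,68): 6 bp
  [68,81): 13 bp
  [81,92): 11 bp
  [92,97): 5 bp
  [97,108): 11 bp
  [108,122): 14 bp
  [122,126): 4 bp
  [126,137): 11 bp
  [137,145): 8 bp
  [145,149): 4 bp
  [149,157): 8 bp
  [157,175): 18 bp
  [175,177): 2 bp
  [177,185): 8 bp
  [185,195): 10 bp
  [195,208): 13 bp

[2,2,4,4,5,6,6,7,7,8,8,8,8,9,9,10,11,11,11,13,13,14,14,18]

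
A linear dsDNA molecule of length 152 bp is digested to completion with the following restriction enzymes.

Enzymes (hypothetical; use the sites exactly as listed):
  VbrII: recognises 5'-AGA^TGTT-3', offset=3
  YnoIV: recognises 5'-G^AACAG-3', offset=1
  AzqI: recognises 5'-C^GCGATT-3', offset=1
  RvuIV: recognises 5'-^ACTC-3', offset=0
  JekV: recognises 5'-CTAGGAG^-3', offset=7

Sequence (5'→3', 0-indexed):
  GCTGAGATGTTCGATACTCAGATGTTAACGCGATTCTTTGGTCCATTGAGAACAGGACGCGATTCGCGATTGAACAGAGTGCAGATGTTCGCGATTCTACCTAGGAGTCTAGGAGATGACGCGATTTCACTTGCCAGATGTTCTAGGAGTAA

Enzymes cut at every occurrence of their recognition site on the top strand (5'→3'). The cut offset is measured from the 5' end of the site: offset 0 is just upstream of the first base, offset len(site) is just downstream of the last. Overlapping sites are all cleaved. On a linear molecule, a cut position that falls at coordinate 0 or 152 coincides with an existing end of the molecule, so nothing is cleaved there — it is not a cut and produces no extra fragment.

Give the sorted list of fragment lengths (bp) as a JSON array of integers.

[3,5,5,7,7,7,7,7,8,8,8,11,13,17,18,21]

Site scan:
  VbrII (AGATGTT, off=3): starts [4, 19, 82, 135] → cuts [7, 22, 85, 138]
  YnoIV (GAACAG, off=1): starts [49, 71] → cuts [50, 72]
  AzqI (CGCGATT, off=1): starts [28, 57, 64, 89, 119] → cuts [29, 58, 65, 90, 120]
  RvuIV (ACTC, off=0): starts [15] → cuts [15]
  JekV (CTAGGAG, off=7): starts [100, 108, 142] → cuts [107, 115, 149]

Pooled cuts: [7, 15, 22, 29, 50, 58, 65, 72, 85, 90, 107, 115, 120, 138, 149]

Fragments:
  [0,7): 7 bp
  [7,15): 8 bp
  [15,22): 7 bp
  [22,29): 7 bp
  [29,50): 21 bp
  [50,58): 8 bp
  [58,65): 7 bp
  [65,72): 7 bp
  [72,85): 13 bp
  [85,90): 5 bp
  [90,107): 17 bp
  [107,115): 8 bp
  [115,120): 5 bp
  [120,138): 18 bp
  [138,149): 11 bp
  [149,152): 3 bp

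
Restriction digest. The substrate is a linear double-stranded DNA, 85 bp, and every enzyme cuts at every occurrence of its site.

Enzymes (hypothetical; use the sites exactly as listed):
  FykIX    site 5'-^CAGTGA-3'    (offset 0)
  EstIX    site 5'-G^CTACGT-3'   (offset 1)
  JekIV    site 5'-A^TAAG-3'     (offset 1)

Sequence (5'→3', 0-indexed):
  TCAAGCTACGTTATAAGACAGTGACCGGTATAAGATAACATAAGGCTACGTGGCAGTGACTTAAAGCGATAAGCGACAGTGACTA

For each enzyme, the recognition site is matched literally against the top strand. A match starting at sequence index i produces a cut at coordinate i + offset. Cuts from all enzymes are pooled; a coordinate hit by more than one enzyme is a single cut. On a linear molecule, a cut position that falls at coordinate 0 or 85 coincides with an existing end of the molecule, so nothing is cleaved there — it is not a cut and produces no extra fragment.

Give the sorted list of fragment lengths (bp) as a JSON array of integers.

[5,5,5,7,8,8,9,10,12,16]

Per-enzyme occurrences:
  FykIX (CAGTGA, off=0): starts [18, 53, 76] → cuts [18, 53, 76]
  EstIX (GCTACGT, off=1): starts [4, 44] → cuts [5, 45]
  JekIV (ATAAG, off=1): starts [12, 29, 39, 68] → cuts [13, 30, 40, 69]

All cut coordinates (distinct, sorted): [5, 13, 18, 30, 40, 45, 53, 69, 76]

Fragments:
  [0,5): 5 bp
  [5,13): 8 bp
  [13,18): 5 bp
  [18,30): 12 bp
  [30,40): 10 bp
  [40,45): 5 bp
  [45,53): 8 bp
  [53,69): 16 bp
  [69,76): 7 bp
  [76,85): 9 bp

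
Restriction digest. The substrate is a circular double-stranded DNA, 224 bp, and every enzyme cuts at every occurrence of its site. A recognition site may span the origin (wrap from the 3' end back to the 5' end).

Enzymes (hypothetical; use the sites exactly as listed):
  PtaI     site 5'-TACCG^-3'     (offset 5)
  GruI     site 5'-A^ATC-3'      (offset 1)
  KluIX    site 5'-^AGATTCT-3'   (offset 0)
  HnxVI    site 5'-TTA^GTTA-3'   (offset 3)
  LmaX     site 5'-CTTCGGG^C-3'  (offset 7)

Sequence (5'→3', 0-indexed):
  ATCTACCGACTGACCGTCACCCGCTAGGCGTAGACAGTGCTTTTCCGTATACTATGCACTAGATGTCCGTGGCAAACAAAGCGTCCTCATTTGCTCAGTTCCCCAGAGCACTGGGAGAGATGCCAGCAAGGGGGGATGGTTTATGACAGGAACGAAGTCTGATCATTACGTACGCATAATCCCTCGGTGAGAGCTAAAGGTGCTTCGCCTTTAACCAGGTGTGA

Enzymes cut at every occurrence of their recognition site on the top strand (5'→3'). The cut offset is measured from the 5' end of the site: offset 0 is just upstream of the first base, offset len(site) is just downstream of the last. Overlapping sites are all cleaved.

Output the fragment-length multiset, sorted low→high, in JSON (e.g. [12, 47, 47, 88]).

[8,46,170]

Site scan:
  PtaI (TACCG, off=5): starts [3] → cuts [8]
  GruI (AATC, off=1): starts [177, 223] → cuts [0, 178]
  KluIX (AGATTCT, off=0): no sites
  HnxVI (TTAGTTA, off=3): no sites
  LmaX (CTTCGGGC, off=7): no sites

All cut coordinates (distinct, sorted): [0, 8, 178]

Fragments:
  0→8: 8 bp
  8→178: 170 bp
  178→0 (wrap): 224-178+0 = 46 bp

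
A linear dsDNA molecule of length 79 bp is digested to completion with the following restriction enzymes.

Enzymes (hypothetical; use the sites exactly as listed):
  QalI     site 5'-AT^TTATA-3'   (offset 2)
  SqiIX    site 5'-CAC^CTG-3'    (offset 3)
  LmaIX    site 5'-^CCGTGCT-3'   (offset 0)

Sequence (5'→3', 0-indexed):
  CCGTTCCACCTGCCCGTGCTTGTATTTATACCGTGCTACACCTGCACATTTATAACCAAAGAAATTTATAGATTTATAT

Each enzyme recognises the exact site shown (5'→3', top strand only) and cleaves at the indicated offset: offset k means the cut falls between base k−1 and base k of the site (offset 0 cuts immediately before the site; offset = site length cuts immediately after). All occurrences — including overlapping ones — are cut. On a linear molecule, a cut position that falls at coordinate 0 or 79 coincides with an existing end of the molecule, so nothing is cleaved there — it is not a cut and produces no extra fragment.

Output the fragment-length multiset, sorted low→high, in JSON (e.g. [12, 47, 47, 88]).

Site scan:
  QalI ATTTATA/2: at [23, 47, 63, 71] ⇒ [25, 49, 65, 73]
  SqiIX CACCTG/3: at [6, 38] ⇒ [9, 41]
  LmaIX CCGTGCT/0: at [13, 30] ⇒ [13, 30]

All cut coordinates (distinct, sorted): [9, 13, 25, 30, 41, 49, 65, 73]

Fragment lengths:
  [0,9): 9 bp
  [9,13): 4 bp
  [13,25): 12 bp
  [25,30): 5 bp
  [30,41): 11 bp
  [41,49): 8 bp
  [49,65): 16 bp
  [65,73): 8 bp
  [73,79): 6 bp

[4,5,6,8,8,9,11,12,16]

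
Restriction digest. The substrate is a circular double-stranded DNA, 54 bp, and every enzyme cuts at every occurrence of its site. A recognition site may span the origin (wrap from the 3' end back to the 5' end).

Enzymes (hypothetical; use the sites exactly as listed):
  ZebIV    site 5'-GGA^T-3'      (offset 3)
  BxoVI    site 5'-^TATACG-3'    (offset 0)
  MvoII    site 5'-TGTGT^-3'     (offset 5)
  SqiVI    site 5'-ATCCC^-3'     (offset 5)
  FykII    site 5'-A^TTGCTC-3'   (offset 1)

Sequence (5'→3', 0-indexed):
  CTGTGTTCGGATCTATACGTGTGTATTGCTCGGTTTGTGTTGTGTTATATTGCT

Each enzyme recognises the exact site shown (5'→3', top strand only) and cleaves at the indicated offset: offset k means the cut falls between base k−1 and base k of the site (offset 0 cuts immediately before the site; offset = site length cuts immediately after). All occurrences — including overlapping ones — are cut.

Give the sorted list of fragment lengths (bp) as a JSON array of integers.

[1,2,4,5,5,11,11,15]

Per-enzyme occurrences:
  ZebIV GGAT/3: at [8] ⇒ [11]
  BxoVI TATACG/0: at [13] ⇒ [13]
  MvoII TGTGT/5: at [1, 19, 35, 40] ⇒ [6, 24, 40, 45]
  SqiVI (ATCCC, off=5): no sites
  FykII ATTGCTC/1: at [24, 48] ⇒ [25, 49]

All cut coordinates (distinct, sorted): [6, 11, 13, 24, 25, 40, 45, 49]

Fragments:
  6→11: 5 bp
  11→13: 2 bp
  13→24: 11 bp
  24→25: 1 bp
  25→40: 15 bp
  40→45: 5 bp
  45→49: 4 bp
  49→6 (wrap): 54-49+6 = 11 bp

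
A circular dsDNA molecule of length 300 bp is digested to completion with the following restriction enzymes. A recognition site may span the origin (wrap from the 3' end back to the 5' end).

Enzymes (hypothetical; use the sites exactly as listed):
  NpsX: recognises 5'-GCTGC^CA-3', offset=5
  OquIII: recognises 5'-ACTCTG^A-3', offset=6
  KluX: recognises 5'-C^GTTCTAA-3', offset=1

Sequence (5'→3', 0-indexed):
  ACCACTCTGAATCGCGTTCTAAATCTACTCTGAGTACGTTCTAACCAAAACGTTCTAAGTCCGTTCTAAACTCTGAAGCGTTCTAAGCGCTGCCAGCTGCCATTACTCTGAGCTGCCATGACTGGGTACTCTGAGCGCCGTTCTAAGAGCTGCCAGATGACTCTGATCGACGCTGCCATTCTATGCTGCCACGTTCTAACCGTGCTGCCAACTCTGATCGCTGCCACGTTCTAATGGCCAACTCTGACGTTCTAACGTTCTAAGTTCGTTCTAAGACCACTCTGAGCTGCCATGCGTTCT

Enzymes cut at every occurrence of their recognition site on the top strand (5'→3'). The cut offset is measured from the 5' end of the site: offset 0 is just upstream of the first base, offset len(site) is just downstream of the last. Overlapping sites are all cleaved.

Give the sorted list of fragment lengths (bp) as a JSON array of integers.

Scan for sites:
  NpsX (GCTGCCA, off=5): starts [88, 95, 111, 148, 171, 184, 203, 219, 285] → cuts [93, 100, 116, 153, 176, 189, 208, 224, 290]
  OquIII (ACTCTGA, off=6): starts [3, 26, 69, 104, 127, 159, 210, 240, 278] → cuts [9, 32, 75, 110, 133, 165, 216, 246, 284]
  KluX (CGTTCTAA, off=1): starts [14, 36, 50, 61, 78, 138, 191, 226, 247, 255, 266] → cuts [15, 37, 51, 62, 79, 139, 192, 227, 248, 256, 267]

All cut coordinates (distinct, sorted): [9, 15, 32, 37, 51, 62, 75, 79, 93, 100, 110, 116, 133, 139, 153, 165, 176, 189, 192, 208, 216, 224, 227, 246, 248, 256, 267, 284, 290]

Fragments:
  9→15: 6 bp
  15→32: 17 bp
  32→37: 5 bp
  37→51: 14 bp
  51→62: 11 bp
  62→75: 13 bp
  75→79: 4 bp
  79→93: 14 bp
  93→100: 7 bp
  100→110: 10 bp
  110→116: 6 bp
  116→133: 17 bp
  133→139: 6 bp
  139→153: 14 bp
  153→165: 12 bp
  165→176: 11 bp
  176→189: 13 bp
  189→192: 3 bp
  192→208: 16 bp
  208→216: 8 bp
  216→224: 8 bp
  224→227: 3 bp
  227→246: 19 bp
  246→248: 2 bp
  248→256: 8 bp
  256→267: 11 bp
  267→284: 17 bp
  284→290: 6 bp
  290→9 (wrap): 300-290+9 = 19 bp

[2,3,3,4,5,6,6,6,6,7,8,8,8,10,11,11,11,12,13,13,14,14,14,16,17,17,17,19,19]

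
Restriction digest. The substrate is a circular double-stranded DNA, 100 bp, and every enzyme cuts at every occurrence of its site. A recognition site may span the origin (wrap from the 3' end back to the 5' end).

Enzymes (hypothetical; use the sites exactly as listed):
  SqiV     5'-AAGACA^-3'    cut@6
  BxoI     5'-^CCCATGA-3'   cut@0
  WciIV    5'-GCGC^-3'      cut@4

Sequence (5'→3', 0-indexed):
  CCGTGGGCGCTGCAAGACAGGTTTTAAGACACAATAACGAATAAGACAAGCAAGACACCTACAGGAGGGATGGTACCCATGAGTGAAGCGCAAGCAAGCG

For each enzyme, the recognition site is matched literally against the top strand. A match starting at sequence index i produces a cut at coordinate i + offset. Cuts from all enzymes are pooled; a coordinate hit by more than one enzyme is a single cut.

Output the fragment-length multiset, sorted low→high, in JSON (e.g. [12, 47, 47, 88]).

Per-enzyme occurrences:
  SqiV AAGACA/6: at [13, 25, 42, 51] ⇒ [19, 31, 48, 57]
  BxoI CCCATGA/0: at [75] ⇒ [75]
  WciIV GCGC/4: at [6, 87, 97] ⇒ [1, 10, 91]

All cut coordinates (distinct, sorted): [1, 10, 19, 31, 48, 57, 75, 91]

Fragment lengths:
  1→10: 9 bp
  10→19: 9 bp
  19→31: 12 bp
  31→48: 17 bp
  48→57: 9 bp
  57→75: 18 bp
  75→91: 16 bp
  91→1 (wrap): 100-91+1 = 10 bp

[9,9,9,10,12,16,17,18]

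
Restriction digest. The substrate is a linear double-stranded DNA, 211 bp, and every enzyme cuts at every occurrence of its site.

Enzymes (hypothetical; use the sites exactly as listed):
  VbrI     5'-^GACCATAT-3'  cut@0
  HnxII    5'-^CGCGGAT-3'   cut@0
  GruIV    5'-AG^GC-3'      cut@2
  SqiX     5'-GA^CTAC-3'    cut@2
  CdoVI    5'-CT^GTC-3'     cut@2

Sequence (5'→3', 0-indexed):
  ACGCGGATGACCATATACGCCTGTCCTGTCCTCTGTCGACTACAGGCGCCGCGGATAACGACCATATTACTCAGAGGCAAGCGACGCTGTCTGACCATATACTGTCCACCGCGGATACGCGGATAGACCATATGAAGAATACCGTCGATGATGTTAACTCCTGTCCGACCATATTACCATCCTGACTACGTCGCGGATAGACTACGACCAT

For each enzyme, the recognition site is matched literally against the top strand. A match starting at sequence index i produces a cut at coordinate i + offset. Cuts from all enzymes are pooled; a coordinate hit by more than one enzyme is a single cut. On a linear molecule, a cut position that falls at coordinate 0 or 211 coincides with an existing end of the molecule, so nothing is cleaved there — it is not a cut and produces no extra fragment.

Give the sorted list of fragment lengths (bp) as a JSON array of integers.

[1,4,4,4,5,5,6,6,6,7,7,8,8,10,10,10,11,12,14,17,19,37]

Per-enzyme occurrences:
  VbrI GACCATAT/0: at [8, 59, 92, 125, 166] ⇒ [8, 59, 92, 125, 166]
  HnxII CGCGGAT/0: at [1, 49, 109, 117, 191] ⇒ [1, 49, 109, 117, 191]
  GruIV AGGC/2: at [43, 74] ⇒ [45, 76]
  SqiX GACTAC/2: at [37, 183, 199] ⇒ [39, 185, 201]
  CdoVI CTGTC/2: at [20, 25, 32, 86, 101, 160] ⇒ [22, 27, 34, 88, 103, 162]

Pooled cuts: [1, 8, 22, 27, 34, 39, 45, 49, 59, 76, 88, 92, 103, 109, 117, 125, 162, 166, 185, 191, 201]

Fragment lengths:
  [0,1): 1 bp
  [1,8): 7 bp
  [8,22): 14 bp
  [22,27): 5 bp
  [27,34): 7 bp
  [34,39): 5 bp
  [39,45): 6 bp
  [45,49): 4 bp
  [49,59): 10 bp
  [59,76): 17 bp
  [76,88): 12 bp
  [88,92): 4 bp
  [92,103): 11 bp
  [103,109): 6 bp
  [109,117): 8 bp
  [117,125): 8 bp
  [125,162): 37 bp
  [162,166): 4 bp
  [166,185): 19 bp
  [185,191): 6 bp
  [191,201): 10 bp
  [201,211): 10 bp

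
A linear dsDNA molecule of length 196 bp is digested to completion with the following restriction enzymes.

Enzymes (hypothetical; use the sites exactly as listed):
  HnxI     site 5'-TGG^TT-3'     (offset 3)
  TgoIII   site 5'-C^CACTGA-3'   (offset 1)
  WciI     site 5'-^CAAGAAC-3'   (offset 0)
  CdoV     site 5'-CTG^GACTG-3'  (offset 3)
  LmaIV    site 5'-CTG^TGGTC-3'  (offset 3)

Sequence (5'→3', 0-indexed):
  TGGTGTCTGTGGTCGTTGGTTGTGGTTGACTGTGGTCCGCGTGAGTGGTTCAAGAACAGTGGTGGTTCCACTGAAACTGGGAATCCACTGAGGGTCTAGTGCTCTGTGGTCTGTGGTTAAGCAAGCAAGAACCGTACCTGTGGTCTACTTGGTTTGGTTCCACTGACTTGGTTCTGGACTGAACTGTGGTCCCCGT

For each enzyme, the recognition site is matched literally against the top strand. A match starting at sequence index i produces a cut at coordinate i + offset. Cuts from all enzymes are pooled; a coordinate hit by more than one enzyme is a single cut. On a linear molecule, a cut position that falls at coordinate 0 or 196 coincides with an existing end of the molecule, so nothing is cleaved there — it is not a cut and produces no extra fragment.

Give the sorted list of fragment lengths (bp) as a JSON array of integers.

[2,3,3,5,5,6,7,9,9,10,10,10,10,11,12,15,15,16,17,21]

Site scan:
  HnxI TGGTT/3: at [16, 22, 45, 62, 113, 149, 154, 168] ⇒ [19, 25, 48, 65, 116, 152, 157, 171]
  TgoIII CCACTGA/1: at [67, 84, 159] ⇒ [68, 85, 160]
  WciI CAAGAAC/0: at [50, 125] ⇒ [50, 125]
  CdoV CTGGACTG/3: at [173] ⇒ [176]
  LmaIV CTGTGGTC/3: at [6, 29, 103, 137, 183] ⇒ [9, 32, 106, 140, 186]

Pooled cuts: [9, 19, 25, 32, 48, 50, 65, 68, 85, 106, 116, 125, 140, 152, 157, 160, 171, 176, 186]

Fragments:
  [0,9): 9 bp
  [9,19): 10 bp
  [19,25): 6 bp
  [25,32): 7 bp
  [32,48): 16 bp
  [48,50): 2 bp
  [50,65): 15 bp
  [65,68): 3 bp
  [68,85): 17 bp
  [85,106): 21 bp
  [106,116): 10 bp
  [116,125): 9 bp
  [125,140): 15 bp
  [140,152): 12 bp
  [152,157): 5 bp
  [157,160): 3 bp
  [160,171): 11 bp
  [171,176): 5 bp
  [176,186): 10 bp
  [186,196): 10 bp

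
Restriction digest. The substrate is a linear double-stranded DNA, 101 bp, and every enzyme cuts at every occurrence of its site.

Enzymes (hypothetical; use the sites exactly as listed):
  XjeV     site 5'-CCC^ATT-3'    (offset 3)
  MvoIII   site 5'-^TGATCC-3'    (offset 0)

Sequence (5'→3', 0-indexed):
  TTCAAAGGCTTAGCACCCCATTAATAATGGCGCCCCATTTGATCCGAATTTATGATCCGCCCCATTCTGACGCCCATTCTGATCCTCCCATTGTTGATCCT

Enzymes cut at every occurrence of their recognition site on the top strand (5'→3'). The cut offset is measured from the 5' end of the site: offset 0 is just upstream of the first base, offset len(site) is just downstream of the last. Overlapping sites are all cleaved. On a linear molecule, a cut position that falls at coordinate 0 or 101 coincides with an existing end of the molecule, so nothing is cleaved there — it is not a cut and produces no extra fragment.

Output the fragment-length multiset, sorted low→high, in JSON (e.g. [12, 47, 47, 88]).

Scan for sites:
  XjeV CCCATT/3: at [16, 33, 60, 72, 86] ⇒ [19, 36, 63, 75, 89]
  MvoIII TGATCC/0: at [39, 52, 79, 94] ⇒ [39, 52, 79, 94]

All cut coordinates (distinct, sorted): [19, 36, 39, 52, 63, 75, 79, 89, 94]

Fragments:
  [0,19): 19 bp
  [19,36): 17 bp
  [36,39): 3 bp
  [39,52): 13 bp
  [52,63): 11 bp
  [63,75): 12 bp
  [75,79): 4 bp
  [79,89): 10 bp
  [89,94): 5 bp
  [94,101): 7 bp

[3,4,5,7,10,11,12,13,17,19]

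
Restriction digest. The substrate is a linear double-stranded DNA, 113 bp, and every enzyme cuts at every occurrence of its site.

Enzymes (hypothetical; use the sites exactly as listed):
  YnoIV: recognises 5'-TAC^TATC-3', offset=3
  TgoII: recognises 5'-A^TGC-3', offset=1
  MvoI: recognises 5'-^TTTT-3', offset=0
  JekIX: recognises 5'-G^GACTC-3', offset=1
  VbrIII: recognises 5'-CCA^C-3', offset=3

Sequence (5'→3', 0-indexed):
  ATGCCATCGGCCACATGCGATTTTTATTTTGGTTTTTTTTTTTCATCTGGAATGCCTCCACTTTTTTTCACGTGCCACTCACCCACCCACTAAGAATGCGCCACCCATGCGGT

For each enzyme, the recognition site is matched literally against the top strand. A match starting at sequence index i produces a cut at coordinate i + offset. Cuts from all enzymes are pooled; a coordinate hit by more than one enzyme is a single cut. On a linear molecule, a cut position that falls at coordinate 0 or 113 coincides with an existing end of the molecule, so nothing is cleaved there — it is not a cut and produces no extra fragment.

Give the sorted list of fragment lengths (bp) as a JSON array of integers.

Scan for sites:
  YnoIV (TACTATC, off=3): no sites
  TgoII ATGC/1: at [0, 14, 51, 95, 106] ⇒ [1, 15, 52, 96, 107]
  MvoI TTTT/0: at [20, 21, 26, 32, 33, 34, 35, 36, 37, 38, 39, 61, 62, 63, 64] ⇒ [20, 21, 26, 32, 33, 34, 35, 36, 37, 38, 39, 61, 62, 63, 64]
  JekIX (GGACTC, off=1): no sites
  VbrIII CCAC/3: at [10, 57, 74, 82, 86, 100] ⇒ [13, 60, 77, 85, 89, 103]

Pooled cuts: [1, 13, 15, 20, 21, 26, 32, 33, 34, 35, 36, 37, 38, 39, 52, 60, 61, 62, 63, 64, 77, 85, 89, 96, 103, 107]

Fragments:
  [0,1): 1 bp
  [1,13): 12 bp
  [13,15): 2 bp
  [15,20): 5 bp
  [20,21): 1 bp
  [21,26): 5 bp
  [26,32): 6 bp
  [32,33): 1 bp
  [33,34): 1 bp
  [34,35): 1 bp
  [35,36): 1 bp
  [36,37): 1 bp
  [37,38): 1 bp
  [38,39): 1 bp
  [39,52): 13 bp
  [52,60): 8 bp
  [60,61): 1 bp
  [61,62): 1 bp
  [62,63): 1 bp
  [63,64): 1 bp
  [64,77): 13 bp
  [77,85): 8 bp
  [85,89): 4 bp
  [89,96): 7 bp
  [96,103): 7 bp
  [103,107): 4 bp
  [107,113): 6 bp

[1,1,1,1,1,1,1,1,1,1,1,1,1,2,4,4,5,5,6,6,7,7,8,8,12,13,13]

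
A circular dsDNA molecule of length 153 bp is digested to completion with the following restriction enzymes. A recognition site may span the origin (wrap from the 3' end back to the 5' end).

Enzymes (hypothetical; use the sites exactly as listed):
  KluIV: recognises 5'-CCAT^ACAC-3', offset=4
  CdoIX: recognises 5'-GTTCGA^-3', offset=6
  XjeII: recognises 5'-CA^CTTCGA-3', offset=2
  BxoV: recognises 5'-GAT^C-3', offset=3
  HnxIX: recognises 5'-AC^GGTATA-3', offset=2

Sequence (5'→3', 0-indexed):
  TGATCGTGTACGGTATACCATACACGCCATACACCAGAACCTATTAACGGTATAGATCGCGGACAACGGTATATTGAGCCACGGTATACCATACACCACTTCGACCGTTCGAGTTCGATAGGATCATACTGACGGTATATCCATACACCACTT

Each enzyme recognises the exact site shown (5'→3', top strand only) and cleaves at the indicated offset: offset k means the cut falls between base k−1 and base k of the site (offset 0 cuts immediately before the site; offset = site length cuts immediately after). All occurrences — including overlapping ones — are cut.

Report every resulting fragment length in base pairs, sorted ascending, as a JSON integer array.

Per-enzyme occurrences:
  KluIV (CCATACAC, off=4): starts [17, 26, 88, 140] → cuts [21, 30, 92, 144]
  CdoIX (GTTCGA, off=6): starts [106, 112] → cuts [112, 118]
  XjeII (CACTTCGA, off=2): starts [96] → cuts [98]
  BxoV (GATC, off=3): starts [1, 54, 121] → cuts [4, 57, 124]
  HnxIX (ACGGTATA, off=2): starts [9, 46, 65, 80, 131] → cuts [11, 48, 67, 82, 133]

All cut coordinates (distinct, sorted): [4, 11, 21, 30, 48, 57, 67, 82, 92, 98, 112, 118, 124, 133, 144]

Fragment lengths:
  4→11: 7 bp
  11→21: 10 bp
  21→30: 9 bp
  30→48: 18 bp
  48→57: 9 bp
  57→67: 10 bp
  67→82: 15 bp
  82→92: 10 bp
  92→98: 6 bp
  98→112: 14 bp
  112→118: 6 bp
  118→124: 6 bp
  124→133: 9 bp
  133→144: 11 bp
  144→4 (wrap): 153-144+4 = 13 bp

[6,6,6,7,9,9,9,10,10,10,11,13,14,15,18]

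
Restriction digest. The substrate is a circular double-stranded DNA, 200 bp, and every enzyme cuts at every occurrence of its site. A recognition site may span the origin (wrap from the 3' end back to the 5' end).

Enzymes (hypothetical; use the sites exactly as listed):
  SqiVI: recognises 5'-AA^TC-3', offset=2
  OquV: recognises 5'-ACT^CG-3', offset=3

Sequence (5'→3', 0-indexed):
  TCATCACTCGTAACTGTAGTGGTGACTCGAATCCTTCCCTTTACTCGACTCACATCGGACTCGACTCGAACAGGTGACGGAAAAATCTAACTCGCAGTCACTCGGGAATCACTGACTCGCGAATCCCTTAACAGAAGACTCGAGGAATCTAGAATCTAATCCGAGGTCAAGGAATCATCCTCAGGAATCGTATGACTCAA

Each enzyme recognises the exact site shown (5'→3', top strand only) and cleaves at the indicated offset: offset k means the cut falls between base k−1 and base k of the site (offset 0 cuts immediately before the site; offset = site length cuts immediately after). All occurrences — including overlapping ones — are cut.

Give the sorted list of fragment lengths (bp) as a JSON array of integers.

[4,5,5,6,6,7,7,7,8,9,10,13,13,14,15,16,17,19,19]

Per-enzyme occurrences:
  SqiVI (AATC, off=2): starts [29, 83, 106, 121, 145, 152, 157, 172, 185, 198] → cuts [0, 31, 85, 108, 123, 147, 154, 159, 174, 187]
  OquV (ACTCG, off=3): starts [5, 24, 42, 58, 63, 89, 99, 114, 137] → cuts [8, 27, 45, 61, 66, 92, 102, 117, 140]

All cut coordinates (distinct, sorted): [0, 8, 27, 31, 45, 61, 66, 85, 92, 102, 108, 117, 123, 140, 147, 154, 159, 174, 187]

Fragment lengths:
  0→8: 8 bp
  8→27: 19 bp
  27→31: 4 bp
  31→45: 14 bp
  45→61: 16 bp
  61→66: 5 bp
  66→85: 19 bp
  85→92: 7 bp
  92→102: 10 bp
  102→108: 6 bp
  108→117: 9 bp
  117→123: 6 bp
  123→140: 17 bp
  140→147: 7 bp
  147→154: 7 bp
  154→159: 5 bp
  159→174: 15 bp
  174→187: 13 bp
  187→0 (wrap): 200-187+0 = 13 bp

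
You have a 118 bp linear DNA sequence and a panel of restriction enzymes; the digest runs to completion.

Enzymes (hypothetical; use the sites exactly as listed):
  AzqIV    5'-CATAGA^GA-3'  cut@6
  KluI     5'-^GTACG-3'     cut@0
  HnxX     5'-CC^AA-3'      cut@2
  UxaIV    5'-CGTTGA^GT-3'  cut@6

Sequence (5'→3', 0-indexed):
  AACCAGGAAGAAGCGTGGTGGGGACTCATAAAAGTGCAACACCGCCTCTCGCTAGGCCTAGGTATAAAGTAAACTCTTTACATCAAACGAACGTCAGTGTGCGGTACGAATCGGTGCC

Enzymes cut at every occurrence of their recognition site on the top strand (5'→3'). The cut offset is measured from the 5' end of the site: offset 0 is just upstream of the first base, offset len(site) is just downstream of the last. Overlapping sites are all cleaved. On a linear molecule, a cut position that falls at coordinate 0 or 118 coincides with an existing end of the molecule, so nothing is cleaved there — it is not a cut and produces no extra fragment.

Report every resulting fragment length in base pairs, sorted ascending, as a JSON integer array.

Site scan:
  AzqIV (CATAGAGA, off=6): no sites
  KluI (GTACG, off=0): starts [103] → cuts [103]
  HnxX (CCAA, off=2): no sites
  UxaIV (CGTTGAGT, off=6): no sites

Pooled cuts: [103]

Fragment lengths:
  [0,103): 103 bp
  [103,118): 15 bp

[15,103]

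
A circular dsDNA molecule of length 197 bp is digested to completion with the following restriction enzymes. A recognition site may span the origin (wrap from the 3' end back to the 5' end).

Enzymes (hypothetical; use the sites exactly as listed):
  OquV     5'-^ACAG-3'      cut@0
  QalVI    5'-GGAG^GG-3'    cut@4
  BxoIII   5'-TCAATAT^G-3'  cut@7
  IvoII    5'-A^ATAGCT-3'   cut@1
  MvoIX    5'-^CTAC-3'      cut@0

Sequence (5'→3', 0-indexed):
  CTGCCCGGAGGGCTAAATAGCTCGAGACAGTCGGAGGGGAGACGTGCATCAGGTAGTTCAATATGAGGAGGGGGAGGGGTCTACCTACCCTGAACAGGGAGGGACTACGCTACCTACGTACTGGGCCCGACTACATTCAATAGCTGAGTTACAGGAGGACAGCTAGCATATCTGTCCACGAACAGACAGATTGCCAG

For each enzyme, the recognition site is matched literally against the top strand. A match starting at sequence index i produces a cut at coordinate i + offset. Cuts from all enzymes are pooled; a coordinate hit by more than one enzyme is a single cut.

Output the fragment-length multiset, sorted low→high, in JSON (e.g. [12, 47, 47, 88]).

Scan for sites:
  OquV (ACAG, off=0): starts [26, 93, 150, 158, 181, 185] → cuts [26, 93, 150, 158, 181, 185]
  QalVI (GGAGGG, off=4): starts [6, 32, 66, 72, 97] → cuts [10, 36, 70, 76, 101]
  BxoIII (TCAATATG, off=7): starts [57] → cuts [64]
  IvoII (AATAGCT, off=1): starts [15, 138] → cuts [16, 139]
  MvoIX (CTAC, off=0): starts [80, 84, 104, 109, 113, 130] → cuts [80, 84, 104, 109, 113, 130]

Pooled cuts: [10, 16, 26, 36, 64, 70, 76, 80, 84, 93, 101, 104, 109, 113, 130, 139, 150, 158, 181, 185]

Fragment lengths:
  10→16: 6 bp
  16→26: 10 bp
  26→36: 10 bp
  36→64: 28 bp
  64→70: 6 bp
  70→76: 6 bp
  76→80: 4 bp
  80→84: 4 bp
  84→93: 9 bp
  93→101: 8 bp
  101→104: 3 bp
  104→109: 5 bp
  109→113: 4 bp
  113→130: 17 bp
  130→139: 9 bp
  139→150: 11 bp
  150→158: 8 bp
  158→181: 23 bp
  181→185: 4 bp
  185→10 (wrap): 197-185+10 = 22 bp

[3,4,4,4,4,5,6,6,6,8,8,9,9,10,10,11,17,22,23,28]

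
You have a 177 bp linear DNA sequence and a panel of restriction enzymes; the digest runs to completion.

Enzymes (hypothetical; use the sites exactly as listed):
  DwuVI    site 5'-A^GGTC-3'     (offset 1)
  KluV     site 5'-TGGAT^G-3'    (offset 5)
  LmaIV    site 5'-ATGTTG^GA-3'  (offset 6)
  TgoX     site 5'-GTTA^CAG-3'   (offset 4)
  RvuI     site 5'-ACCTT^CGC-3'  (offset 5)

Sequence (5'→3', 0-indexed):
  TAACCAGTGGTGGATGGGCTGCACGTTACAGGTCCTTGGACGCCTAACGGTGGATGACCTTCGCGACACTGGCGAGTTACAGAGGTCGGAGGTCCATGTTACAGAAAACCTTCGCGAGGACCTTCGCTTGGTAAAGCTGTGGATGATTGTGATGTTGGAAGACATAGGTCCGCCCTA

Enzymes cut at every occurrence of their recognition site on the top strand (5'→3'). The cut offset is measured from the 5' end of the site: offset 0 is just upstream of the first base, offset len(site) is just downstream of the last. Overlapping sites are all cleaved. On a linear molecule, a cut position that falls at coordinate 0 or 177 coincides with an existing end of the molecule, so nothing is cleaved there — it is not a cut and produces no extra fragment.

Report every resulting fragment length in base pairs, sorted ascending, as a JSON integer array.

Site scan:
  DwuVI (AGGTC, off=1): starts [29, 82, 89, 165] → cuts [30, 83, 90, 166]
  KluV (TGGATG, off=5): starts [10, 50, 139] → cuts [15, 55, 144]
  LmaIV (ATGTTGGA, off=6): starts [151] → cuts [157]
  TgoX (GTTACAG, off=4): starts [24, 75, 97] → cuts [28, 79, 101]
  RvuI (ACCTTCGC, off=5): starts [56, 107, 119] → cuts [61, 112, 124]

Pooled cuts: [15, 28, 30, 55, 61, 79, 83, 90, 101, 112, 124, 144, 157, 166]

Fragments:
  [0,15): 15 bp
  [15,28): 13 bp
  [28,30): 2 bp
  [30,55): 25 bp
  [55,61): 6 bp
  [61,79): 18 bp
  [79,83): 4 bp
  [83,90): 7 bp
  [90,101): 11 bp
  [101,112): 11 bp
  [112,124): 12 bp
  [124,144): 20 bp
  [144,157): 13 bp
  [157,166): 9 bp
  [166,177): 11 bp

[2,4,6,7,9,11,11,11,12,13,13,15,18,20,25]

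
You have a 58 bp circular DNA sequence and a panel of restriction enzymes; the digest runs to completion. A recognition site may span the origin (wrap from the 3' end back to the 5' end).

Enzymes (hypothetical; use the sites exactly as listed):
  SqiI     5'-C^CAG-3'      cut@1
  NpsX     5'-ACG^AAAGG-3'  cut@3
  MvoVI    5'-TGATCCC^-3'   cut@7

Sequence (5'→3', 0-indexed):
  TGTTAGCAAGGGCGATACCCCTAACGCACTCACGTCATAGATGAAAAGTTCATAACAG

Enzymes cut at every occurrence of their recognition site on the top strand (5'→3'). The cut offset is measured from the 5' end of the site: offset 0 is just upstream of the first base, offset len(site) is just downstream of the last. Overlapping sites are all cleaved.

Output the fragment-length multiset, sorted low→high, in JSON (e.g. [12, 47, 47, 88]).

Site scan:
  SqiI (CCAG, off=1): no sites
  NpsX (ACGAAAGG, off=3): no sites
  MvoVI (TGATCCC, off=7): no sites

All cut coordinates (distinct, sorted): ∅

Fragments:
  no cuts → one circular fragment of 58 bp

[58]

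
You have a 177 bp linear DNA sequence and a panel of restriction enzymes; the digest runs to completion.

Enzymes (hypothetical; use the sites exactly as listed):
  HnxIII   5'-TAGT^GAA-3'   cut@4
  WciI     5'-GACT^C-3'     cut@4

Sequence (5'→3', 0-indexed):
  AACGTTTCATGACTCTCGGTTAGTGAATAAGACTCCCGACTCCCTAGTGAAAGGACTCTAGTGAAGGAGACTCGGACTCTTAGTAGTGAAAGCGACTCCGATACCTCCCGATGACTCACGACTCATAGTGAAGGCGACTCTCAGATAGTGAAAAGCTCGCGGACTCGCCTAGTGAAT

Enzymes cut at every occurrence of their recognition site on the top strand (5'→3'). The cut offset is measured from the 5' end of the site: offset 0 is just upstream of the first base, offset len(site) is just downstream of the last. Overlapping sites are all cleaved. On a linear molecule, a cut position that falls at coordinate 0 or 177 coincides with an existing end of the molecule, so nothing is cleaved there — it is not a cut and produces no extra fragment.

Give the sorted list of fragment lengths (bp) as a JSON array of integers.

[4,5,6,6,7,7,7,8,9,9,10,10,10,10,10,10,14,16,19]

Site scan:
  HnxIII TAGTGAA/4: at [20, 44, 58, 83, 125, 145, 169] ⇒ [24, 48, 62, 87, 129, 149, 173]
  WciI GACTC/4: at [10, 30, 37, 53, 68, 74, 93, 112, 119, 135, 161] ⇒ [14, 34, 41, 57, 72, 78, 97, 116, 123, 139, 165]

All cut coordinates (distinct, sorted): [14, 24, 34, 41, 48, 57, 62, 72, 78, 87, 97, 116, 123, 129, 139, 149, 165, 173]

Fragments:
  [0,14): 14 bp
  [14,24): 10 bp
  [24,34): 10 bp
  [34,41): 7 bp
  [41,48): 7 bp
  [48,57): 9 bp
  [57,62): 5 bp
  [62,72): 10 bp
  [72,78): 6 bp
  [78,87): 9 bp
  [87,97): 10 bp
  [97,116): 19 bp
  [116,123): 7 bp
  [123,129): 6 bp
  [129,139): 10 bp
  [139,149): 10 bp
  [149,165): 16 bp
  [165,173): 8 bp
  [173,177): 4 bp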